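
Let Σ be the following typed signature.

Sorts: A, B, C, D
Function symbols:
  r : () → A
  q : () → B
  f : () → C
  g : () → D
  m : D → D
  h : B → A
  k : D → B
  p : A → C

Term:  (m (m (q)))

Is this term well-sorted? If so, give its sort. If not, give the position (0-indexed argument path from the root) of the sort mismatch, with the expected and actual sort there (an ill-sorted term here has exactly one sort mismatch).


ill-sorted at position [0, 0]: expected D, got B

    (q) : B
  (m (q)) : ✗ arg 0 at [0, 0] has sort B, expected D


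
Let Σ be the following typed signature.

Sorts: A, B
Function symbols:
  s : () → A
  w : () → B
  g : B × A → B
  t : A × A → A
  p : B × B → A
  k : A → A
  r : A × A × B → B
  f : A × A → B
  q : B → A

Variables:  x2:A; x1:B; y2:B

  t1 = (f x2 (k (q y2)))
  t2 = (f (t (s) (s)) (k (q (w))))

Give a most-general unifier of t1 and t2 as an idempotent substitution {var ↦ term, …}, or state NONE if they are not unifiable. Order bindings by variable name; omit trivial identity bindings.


{x2 ↦ (t (s) (s)), y2 ↦ (w)}


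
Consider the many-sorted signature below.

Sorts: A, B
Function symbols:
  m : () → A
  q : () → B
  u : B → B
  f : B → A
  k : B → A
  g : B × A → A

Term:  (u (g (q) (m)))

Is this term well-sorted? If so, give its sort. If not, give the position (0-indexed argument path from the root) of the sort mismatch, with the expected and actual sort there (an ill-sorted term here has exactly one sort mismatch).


    (q) : B
    (m) : A
  (g (q) (m)) : A
(u (g (q) (m))) : ✗ arg 0 at [0] has sort A, expected B

ill-sorted at position [0]: expected B, got A


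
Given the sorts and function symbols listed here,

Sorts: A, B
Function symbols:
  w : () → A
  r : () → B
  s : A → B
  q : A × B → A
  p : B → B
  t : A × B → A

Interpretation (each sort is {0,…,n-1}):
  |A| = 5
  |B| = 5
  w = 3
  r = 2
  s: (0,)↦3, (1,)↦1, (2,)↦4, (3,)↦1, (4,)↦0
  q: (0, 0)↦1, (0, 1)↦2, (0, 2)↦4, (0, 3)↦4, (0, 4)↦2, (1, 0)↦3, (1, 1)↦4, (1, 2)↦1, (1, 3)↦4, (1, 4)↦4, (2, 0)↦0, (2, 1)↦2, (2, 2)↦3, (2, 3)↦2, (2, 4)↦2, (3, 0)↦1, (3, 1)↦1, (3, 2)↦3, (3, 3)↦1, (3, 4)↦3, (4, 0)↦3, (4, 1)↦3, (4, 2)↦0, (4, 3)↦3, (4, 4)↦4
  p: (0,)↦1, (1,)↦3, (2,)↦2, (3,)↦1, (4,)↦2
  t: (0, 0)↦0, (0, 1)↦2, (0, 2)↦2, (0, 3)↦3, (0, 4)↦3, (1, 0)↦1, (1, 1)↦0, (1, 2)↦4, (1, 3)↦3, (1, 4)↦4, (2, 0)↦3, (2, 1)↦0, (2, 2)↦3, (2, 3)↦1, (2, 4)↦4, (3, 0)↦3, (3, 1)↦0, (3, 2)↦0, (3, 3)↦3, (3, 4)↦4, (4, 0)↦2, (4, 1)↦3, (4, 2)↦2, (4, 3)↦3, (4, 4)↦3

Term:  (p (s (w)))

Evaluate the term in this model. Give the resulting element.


value = 3

  w = 3
  (s (w)) = s(3,) = 1
  (p (s (w))) = p(1,) = 3


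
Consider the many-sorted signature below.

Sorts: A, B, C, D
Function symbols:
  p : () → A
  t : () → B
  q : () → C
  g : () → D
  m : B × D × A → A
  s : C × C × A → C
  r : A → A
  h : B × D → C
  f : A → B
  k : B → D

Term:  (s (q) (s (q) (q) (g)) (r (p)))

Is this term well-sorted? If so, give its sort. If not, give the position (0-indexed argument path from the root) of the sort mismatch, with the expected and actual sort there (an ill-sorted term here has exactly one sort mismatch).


  (q) : C
    (q) : C
    (q) : C
    (g) : D
  (s (q) (q) (g)) : ✗ arg 2 at [1, 2] has sort D, expected A
    (p) : A
  (r (p)) : A

ill-sorted at position [1, 2]: expected A, got D


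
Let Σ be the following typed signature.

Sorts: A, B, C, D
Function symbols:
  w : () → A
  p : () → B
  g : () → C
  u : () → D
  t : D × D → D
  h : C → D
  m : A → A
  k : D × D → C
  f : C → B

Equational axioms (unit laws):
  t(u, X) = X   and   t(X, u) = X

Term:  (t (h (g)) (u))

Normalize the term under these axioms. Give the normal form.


1. (t (h (g)) (u))  →  (h (g))

normal form = (h (g))


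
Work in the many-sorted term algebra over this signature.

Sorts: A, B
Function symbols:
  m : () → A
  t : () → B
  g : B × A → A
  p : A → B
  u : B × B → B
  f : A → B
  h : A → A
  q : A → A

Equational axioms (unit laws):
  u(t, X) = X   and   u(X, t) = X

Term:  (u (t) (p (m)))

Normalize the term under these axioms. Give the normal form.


normal form = (p (m))

1. (u (t) (p (m)))  →  (p (m))


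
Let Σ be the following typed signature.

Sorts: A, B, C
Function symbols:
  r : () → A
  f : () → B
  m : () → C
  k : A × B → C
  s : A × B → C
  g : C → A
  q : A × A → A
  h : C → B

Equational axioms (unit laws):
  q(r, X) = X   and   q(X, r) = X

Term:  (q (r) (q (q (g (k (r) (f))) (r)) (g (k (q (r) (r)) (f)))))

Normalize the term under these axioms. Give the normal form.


normal form = (q (g (k (r) (f))) (g (k (r) (f))))

1. (q (r) (q (q (g (k (r) (f))) (r)) (g (k (q (r) (r)) (f)))))  →  (q (q (g (k (r) (f))) (r)) (g (k (q (r) (r)) (f))))
2. (q (q (g (k (r) (f))) (r)) (g (k (q (r) (r)) (f))))  →  (q (g (k (r) (f))) (g (k (q (r) (r)) (f))))
3. (q (g (k (r) (f))) (g (k (q (r) (r)) (f))))  →  (q (g (k (r) (f))) (g (k (r) (f))))


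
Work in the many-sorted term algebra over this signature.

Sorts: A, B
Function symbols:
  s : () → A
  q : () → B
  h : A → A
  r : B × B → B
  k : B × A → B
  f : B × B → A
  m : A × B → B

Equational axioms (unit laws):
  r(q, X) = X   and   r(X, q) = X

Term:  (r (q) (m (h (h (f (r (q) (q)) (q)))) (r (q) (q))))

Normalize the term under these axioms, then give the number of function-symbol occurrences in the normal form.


size = 7

1. (r (q) (m (h (h (f (r (q) (q)) (q)))) (r (q) (q))))  →  (m (h (h (f (r (q) (q)) (q)))) (r (q) (q)))
2. (m (h (h (f (r (q) (q)) (q)))) (r (q) (q)))  →  (m (h (h (f (q) (q)))) (r (q) (q)))
3. (m (h (h (f (q) (q)))) (r (q) (q)))  →  (m (h (h (f (q) (q)))) (q))
normal form: (m (h (h (f (q) (q)))) (q))


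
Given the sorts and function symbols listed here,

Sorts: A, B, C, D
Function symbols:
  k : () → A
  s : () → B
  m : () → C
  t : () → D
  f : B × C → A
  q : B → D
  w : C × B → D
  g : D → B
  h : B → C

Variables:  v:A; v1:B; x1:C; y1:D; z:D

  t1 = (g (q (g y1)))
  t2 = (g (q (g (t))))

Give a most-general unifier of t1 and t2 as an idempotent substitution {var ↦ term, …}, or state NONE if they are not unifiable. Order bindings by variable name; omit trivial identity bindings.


{y1 ↦ (t)}


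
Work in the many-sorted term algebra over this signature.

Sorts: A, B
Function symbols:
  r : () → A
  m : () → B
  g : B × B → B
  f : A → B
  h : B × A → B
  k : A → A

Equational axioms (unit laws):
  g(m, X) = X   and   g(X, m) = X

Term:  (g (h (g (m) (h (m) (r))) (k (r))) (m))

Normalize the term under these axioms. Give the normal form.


normal form = (h (h (m) (r)) (k (r)))

1. (g (h (g (m) (h (m) (r))) (k (r))) (m))  →  (h (g (m) (h (m) (r))) (k (r)))
2. (h (g (m) (h (m) (r))) (k (r)))  →  (h (h (m) (r)) (k (r)))


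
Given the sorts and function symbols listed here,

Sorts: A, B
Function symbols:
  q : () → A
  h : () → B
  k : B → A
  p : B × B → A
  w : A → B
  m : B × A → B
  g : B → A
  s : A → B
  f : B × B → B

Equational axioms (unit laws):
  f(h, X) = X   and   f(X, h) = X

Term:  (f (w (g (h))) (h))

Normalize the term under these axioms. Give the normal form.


1. (f (w (g (h))) (h))  →  (w (g (h)))

normal form = (w (g (h)))


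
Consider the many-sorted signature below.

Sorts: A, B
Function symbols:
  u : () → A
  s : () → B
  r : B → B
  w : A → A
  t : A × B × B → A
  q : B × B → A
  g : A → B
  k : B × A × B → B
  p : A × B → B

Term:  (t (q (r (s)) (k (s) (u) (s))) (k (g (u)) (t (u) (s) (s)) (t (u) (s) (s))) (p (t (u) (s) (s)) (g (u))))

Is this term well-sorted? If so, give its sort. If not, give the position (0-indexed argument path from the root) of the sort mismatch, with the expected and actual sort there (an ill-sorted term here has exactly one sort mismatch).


ill-sorted at position [1, 2]: expected B, got A

      (s) : B
    (r (s)) : B
      (s) : B
      (u) : A
      (s) : B
    (k (s) (u) (s)) : B
  (q (r (s)) (k (s) (u) (s))) : A
      (u) : A
    (g (u)) : B
      (u) : A
      (s) : B
      (s) : B
    (t (u) (s) (s)) : A
      (u) : A
      (s) : B
      (s) : B
    (t (u) (s) (s)) : A
  (k (g (u)) (t (u) (s) (s)) (t (u) (s) (s))) : ✗ arg 2 at [1, 2] has sort A, expected B
      (u) : A
      (s) : B
      (s) : B
    (t (u) (s) (s)) : A
      (u) : A
    (g (u)) : B
  (p (t (u) (s) (s)) (g (u))) : B


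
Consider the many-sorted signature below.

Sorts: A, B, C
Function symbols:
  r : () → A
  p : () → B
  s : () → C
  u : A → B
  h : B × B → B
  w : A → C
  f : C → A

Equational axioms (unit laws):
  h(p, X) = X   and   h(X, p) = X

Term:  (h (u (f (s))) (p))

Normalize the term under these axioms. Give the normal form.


normal form = (u (f (s)))

1. (h (u (f (s))) (p))  →  (u (f (s)))


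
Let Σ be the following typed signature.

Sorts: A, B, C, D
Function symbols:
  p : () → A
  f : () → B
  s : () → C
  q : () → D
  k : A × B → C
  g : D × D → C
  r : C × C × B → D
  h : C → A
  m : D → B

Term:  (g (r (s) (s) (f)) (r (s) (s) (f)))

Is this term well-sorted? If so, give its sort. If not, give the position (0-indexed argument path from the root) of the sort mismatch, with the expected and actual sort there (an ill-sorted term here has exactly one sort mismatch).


    (s) : C
    (s) : C
    (f) : B
  (r (s) (s) (f)) : D
    (s) : C
    (s) : C
    (f) : B
  (r (s) (s) (f)) : D
(g (r (s) (s) (f)) (r (s) (s) (f))) : C

well-sorted; sort = C


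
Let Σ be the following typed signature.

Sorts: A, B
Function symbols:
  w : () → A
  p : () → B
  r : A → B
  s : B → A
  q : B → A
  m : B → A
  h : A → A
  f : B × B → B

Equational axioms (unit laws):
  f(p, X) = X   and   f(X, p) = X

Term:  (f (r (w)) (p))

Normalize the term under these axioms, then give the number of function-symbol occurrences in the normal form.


size = 2

1. (f (r (w)) (p))  →  (r (w))
normal form: (r (w))


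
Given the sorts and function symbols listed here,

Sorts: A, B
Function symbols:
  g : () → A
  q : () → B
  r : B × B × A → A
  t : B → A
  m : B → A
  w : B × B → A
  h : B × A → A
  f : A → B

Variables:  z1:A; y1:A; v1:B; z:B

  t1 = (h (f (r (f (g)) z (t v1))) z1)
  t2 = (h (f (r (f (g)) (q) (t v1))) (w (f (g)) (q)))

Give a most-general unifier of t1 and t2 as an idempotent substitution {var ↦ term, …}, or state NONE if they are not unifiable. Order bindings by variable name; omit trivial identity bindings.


{z ↦ (q), z1 ↦ (w (f (g)) (q))}


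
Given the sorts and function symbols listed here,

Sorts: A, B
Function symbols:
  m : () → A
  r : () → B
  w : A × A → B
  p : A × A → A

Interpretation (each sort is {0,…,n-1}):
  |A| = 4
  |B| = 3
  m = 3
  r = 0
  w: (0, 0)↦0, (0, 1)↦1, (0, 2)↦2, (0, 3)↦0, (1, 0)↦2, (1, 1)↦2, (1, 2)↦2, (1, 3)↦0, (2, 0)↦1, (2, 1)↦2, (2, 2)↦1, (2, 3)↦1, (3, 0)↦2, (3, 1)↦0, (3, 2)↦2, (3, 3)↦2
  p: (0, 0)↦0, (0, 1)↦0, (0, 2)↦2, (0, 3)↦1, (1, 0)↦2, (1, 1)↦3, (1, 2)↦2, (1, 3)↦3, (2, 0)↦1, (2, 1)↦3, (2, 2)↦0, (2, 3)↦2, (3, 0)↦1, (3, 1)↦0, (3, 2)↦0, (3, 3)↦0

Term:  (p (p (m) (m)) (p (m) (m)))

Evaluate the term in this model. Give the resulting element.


  m = 3
  m = 3
  (p (m) (m)) = p(3, 3) = 0
  m = 3
  m = 3
  (p (m) (m)) = p(3, 3) = 0
  (p (p (m) (m)) (p (m) (m))) = p(0, 0) = 0

value = 0


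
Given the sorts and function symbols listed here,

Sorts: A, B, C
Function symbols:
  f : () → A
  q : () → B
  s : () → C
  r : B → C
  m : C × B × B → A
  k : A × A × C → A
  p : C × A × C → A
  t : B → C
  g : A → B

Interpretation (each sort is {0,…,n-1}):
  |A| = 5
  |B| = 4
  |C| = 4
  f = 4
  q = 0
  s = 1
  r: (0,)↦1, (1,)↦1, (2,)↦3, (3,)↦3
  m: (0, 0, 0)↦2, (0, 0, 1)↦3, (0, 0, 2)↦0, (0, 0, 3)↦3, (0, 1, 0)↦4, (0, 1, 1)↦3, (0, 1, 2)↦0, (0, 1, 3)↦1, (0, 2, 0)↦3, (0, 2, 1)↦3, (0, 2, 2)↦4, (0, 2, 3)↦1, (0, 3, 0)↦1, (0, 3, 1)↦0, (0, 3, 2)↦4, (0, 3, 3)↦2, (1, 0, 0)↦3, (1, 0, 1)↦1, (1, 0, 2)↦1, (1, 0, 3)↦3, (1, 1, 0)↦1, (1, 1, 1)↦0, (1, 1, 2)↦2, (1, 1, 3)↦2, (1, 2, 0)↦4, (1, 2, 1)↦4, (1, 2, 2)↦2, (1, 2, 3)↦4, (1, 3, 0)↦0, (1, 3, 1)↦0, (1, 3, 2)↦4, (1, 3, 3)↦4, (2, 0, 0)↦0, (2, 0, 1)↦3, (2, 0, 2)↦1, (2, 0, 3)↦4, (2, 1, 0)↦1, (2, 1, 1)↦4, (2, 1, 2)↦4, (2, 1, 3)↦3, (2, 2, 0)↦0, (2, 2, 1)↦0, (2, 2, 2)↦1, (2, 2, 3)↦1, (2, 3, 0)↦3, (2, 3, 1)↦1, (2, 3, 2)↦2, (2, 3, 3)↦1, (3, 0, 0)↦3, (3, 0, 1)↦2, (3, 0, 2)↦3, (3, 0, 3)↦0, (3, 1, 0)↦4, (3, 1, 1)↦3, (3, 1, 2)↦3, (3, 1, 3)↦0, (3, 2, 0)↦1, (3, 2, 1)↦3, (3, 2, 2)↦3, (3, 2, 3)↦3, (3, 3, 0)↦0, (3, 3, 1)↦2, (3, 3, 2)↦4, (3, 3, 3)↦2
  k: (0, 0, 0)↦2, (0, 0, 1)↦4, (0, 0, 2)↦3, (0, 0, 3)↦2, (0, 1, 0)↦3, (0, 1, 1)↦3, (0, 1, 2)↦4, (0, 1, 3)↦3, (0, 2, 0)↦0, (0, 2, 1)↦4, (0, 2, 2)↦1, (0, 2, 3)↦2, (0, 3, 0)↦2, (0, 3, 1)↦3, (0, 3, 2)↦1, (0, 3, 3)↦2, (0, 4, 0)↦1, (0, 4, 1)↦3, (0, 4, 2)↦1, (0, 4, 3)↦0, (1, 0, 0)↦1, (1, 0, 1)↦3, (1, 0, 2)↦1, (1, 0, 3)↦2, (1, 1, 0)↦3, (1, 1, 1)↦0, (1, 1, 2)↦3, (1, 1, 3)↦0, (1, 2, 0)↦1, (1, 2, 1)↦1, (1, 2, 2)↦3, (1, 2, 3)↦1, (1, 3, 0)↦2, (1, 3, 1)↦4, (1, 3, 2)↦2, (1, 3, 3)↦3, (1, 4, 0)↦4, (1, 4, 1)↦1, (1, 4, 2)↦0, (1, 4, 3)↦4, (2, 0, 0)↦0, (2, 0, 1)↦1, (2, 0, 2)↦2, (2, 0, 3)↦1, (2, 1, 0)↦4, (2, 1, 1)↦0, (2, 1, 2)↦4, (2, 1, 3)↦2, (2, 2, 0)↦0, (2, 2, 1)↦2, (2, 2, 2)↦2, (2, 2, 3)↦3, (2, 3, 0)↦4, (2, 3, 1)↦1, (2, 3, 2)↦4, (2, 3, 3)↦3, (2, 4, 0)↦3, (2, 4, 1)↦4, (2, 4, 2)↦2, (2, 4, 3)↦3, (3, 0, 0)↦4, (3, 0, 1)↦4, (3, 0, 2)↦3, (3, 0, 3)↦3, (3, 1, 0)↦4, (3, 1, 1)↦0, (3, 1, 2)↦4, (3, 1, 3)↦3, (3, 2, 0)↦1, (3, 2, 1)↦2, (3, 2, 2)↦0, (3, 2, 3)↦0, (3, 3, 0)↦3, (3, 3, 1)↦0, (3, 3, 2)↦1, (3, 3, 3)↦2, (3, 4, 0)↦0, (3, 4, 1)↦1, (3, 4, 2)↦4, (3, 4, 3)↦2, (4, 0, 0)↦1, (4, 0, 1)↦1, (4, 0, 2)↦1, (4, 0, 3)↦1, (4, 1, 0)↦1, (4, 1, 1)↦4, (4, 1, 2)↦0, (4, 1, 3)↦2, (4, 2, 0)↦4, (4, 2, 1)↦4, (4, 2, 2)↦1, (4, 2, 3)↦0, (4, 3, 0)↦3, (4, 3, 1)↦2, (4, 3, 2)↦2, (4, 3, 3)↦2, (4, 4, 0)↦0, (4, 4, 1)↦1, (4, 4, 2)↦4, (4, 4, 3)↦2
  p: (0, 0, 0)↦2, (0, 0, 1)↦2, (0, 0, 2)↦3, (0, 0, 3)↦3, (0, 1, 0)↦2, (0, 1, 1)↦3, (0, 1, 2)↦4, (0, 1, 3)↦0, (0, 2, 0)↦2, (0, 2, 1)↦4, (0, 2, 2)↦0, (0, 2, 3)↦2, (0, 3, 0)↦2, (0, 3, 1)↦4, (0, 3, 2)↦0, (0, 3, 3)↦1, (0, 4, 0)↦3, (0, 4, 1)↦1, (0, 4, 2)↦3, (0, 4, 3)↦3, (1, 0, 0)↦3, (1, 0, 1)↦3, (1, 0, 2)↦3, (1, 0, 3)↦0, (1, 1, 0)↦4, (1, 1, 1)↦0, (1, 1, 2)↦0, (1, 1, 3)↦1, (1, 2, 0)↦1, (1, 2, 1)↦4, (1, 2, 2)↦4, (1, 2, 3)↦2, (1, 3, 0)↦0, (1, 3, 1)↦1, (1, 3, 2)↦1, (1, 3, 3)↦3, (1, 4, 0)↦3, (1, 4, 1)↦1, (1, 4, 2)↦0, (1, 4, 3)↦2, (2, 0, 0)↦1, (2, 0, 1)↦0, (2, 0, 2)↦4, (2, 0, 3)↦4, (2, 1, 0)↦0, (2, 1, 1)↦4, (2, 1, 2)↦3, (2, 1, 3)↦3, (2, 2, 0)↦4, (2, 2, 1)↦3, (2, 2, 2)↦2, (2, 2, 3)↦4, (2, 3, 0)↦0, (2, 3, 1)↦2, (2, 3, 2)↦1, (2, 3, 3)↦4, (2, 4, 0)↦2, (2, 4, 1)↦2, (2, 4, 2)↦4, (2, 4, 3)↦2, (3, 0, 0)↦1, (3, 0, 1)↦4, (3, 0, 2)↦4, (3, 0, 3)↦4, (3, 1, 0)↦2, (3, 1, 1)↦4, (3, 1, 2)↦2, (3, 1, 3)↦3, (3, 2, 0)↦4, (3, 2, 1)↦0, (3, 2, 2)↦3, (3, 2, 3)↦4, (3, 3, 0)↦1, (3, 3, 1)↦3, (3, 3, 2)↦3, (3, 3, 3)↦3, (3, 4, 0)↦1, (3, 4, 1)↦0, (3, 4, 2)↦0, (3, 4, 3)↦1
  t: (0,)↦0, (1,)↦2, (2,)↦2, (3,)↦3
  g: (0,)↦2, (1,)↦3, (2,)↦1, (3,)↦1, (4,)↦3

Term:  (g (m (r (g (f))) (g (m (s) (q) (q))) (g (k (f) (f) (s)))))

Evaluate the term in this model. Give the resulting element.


  f = 4
  (g (f)) = g(4,) = 3
  (r (g (f))) = r(3,) = 3
  s = 1
  q = 0
  q = 0
  (m (s) (q) (q)) = m(1, 0, 0) = 3
  (g (m (s) (q) (q))) = g(3,) = 1
  f = 4
  f = 4
  s = 1
  (k (f) (f) (s)) = k(4, 4, 1) = 1
  (g (k (f) (f) (s))) = g(1,) = 3
  (m (r (g (f))) (g (m (s) (q) (q))) (g (k (f) (f) (s)))) = m(3, 1, 3) = 0
  (g (m (r (g (f))) (g (m (s) (q) (q))) (g (k (f) (f) (s))))) = g(0,) = 2

value = 2


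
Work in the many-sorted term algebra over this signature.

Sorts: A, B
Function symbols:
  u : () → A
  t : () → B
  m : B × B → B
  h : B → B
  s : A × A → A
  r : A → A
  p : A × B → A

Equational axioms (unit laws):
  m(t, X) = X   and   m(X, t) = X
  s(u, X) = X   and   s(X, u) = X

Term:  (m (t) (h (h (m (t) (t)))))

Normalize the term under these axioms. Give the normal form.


1. (m (t) (h (h (m (t) (t)))))  →  (h (h (m (t) (t))))
2. (h (h (m (t) (t))))  →  (h (h (t)))

normal form = (h (h (t)))


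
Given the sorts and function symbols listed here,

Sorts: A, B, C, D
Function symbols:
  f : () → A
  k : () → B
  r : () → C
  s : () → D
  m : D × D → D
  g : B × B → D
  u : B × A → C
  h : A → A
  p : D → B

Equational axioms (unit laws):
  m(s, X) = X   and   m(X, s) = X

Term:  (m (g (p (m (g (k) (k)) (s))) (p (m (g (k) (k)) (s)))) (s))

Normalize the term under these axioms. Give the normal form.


1. (m (g (p (m (g (k) (k)) (s))) (p (m (g (k) (k)) (s)))) (s))  →  (g (p (m (g (k) (k)) (s))) (p (m (g (k) (k)) (s))))
2. (g (p (m (g (k) (k)) (s))) (p (m (g (k) (k)) (s))))  →  (g (p (g (k) (k))) (p (m (g (k) (k)) (s))))
3. (g (p (g (k) (k))) (p (m (g (k) (k)) (s))))  →  (g (p (g (k) (k))) (p (g (k) (k))))

normal form = (g (p (g (k) (k))) (p (g (k) (k))))


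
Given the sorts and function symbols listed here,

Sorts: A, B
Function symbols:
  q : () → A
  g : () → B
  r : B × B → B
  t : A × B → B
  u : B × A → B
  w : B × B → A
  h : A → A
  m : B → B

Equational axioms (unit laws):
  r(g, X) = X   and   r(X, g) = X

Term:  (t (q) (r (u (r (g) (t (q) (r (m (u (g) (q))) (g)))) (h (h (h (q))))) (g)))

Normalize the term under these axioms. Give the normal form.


1. (t (q) (r (u (r (g) (t (q) (r (m (u (g) (q))) (g)))) (h (h (h (q))))) (g)))  →  (t (q) (u (r (g) (t (q) (r (m (u (g) (q))) (g)))) (h (h (h (q))))))
2. (t (q) (u (r (g) (t (q) (r (m (u (g) (q))) (g)))) (h (h (h (q))))))  →  (t (q) (u (t (q) (r (m (u (g) (q))) (g))) (h (h (h (q))))))
3. (t (q) (u (t (q) (r (m (u (g) (q))) (g))) (h (h (h (q))))))  →  (t (q) (u (t (q) (m (u (g) (q)))) (h (h (h (q))))))

normal form = (t (q) (u (t (q) (m (u (g) (q)))) (h (h (h (q))))))


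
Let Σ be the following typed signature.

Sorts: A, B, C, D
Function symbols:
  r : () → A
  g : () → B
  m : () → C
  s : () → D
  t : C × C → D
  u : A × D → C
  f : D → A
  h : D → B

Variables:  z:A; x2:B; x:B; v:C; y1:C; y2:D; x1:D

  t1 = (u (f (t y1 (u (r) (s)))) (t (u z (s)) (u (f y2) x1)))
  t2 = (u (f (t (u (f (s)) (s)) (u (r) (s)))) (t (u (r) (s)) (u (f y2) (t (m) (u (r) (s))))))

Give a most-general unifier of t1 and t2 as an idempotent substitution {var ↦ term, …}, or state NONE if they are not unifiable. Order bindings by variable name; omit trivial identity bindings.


{x1 ↦ (t (m) (u (r) (s))), y1 ↦ (u (f (s)) (s)), z ↦ (r)}


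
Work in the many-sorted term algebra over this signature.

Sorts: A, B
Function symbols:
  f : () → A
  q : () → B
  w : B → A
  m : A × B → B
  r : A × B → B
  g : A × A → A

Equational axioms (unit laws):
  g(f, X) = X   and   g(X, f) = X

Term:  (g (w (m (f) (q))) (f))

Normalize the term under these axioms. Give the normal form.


1. (g (w (m (f) (q))) (f))  →  (w (m (f) (q)))

normal form = (w (m (f) (q)))


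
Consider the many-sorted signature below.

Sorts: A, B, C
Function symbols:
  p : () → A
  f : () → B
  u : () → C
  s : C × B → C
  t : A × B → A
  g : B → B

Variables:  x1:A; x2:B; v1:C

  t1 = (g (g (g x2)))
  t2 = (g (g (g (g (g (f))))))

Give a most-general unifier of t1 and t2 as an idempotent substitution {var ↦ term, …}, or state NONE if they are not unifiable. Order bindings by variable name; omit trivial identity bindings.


{x2 ↦ (g (g (f)))}


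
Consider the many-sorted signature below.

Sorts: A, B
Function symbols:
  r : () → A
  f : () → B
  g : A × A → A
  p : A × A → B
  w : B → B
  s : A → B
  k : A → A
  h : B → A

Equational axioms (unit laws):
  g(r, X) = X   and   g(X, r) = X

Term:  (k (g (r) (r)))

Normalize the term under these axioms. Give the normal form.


1. (k (g (r) (r)))  →  (k (r))

normal form = (k (r))


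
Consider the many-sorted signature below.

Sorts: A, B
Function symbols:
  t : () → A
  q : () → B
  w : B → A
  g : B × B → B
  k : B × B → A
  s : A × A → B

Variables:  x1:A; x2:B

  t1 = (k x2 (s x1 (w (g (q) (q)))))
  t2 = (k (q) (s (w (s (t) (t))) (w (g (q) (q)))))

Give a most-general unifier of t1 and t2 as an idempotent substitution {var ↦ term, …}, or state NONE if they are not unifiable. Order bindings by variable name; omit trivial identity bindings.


{x1 ↦ (w (s (t) (t))), x2 ↦ (q)}


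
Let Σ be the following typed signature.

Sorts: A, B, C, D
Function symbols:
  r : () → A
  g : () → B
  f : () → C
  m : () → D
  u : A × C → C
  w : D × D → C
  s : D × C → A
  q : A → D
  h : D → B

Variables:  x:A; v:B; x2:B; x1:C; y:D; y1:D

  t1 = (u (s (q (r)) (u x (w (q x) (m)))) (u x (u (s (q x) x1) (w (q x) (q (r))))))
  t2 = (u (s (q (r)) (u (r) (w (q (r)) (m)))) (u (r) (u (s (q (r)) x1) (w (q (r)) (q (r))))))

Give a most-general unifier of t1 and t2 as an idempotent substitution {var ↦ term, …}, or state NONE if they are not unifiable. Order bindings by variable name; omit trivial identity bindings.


{x ↦ (r)}


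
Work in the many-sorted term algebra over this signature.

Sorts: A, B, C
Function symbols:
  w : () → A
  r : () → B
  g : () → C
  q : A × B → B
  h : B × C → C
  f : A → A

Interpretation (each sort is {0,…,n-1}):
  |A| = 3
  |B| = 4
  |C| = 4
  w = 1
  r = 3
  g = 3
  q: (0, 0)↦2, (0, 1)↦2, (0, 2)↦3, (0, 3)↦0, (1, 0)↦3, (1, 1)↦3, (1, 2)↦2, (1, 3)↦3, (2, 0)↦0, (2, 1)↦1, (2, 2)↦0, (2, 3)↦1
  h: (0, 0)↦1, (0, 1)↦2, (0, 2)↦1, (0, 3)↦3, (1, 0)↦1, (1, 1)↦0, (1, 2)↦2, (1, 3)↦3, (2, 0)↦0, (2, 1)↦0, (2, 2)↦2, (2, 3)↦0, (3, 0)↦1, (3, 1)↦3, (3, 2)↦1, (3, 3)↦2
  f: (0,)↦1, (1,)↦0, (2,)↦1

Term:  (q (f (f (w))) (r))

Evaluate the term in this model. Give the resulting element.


  w = 1
  (f (w)) = f(1,) = 0
  (f (f (w))) = f(0,) = 1
  r = 3
  (q (f (f (w))) (r)) = q(1, 3) = 3

value = 3


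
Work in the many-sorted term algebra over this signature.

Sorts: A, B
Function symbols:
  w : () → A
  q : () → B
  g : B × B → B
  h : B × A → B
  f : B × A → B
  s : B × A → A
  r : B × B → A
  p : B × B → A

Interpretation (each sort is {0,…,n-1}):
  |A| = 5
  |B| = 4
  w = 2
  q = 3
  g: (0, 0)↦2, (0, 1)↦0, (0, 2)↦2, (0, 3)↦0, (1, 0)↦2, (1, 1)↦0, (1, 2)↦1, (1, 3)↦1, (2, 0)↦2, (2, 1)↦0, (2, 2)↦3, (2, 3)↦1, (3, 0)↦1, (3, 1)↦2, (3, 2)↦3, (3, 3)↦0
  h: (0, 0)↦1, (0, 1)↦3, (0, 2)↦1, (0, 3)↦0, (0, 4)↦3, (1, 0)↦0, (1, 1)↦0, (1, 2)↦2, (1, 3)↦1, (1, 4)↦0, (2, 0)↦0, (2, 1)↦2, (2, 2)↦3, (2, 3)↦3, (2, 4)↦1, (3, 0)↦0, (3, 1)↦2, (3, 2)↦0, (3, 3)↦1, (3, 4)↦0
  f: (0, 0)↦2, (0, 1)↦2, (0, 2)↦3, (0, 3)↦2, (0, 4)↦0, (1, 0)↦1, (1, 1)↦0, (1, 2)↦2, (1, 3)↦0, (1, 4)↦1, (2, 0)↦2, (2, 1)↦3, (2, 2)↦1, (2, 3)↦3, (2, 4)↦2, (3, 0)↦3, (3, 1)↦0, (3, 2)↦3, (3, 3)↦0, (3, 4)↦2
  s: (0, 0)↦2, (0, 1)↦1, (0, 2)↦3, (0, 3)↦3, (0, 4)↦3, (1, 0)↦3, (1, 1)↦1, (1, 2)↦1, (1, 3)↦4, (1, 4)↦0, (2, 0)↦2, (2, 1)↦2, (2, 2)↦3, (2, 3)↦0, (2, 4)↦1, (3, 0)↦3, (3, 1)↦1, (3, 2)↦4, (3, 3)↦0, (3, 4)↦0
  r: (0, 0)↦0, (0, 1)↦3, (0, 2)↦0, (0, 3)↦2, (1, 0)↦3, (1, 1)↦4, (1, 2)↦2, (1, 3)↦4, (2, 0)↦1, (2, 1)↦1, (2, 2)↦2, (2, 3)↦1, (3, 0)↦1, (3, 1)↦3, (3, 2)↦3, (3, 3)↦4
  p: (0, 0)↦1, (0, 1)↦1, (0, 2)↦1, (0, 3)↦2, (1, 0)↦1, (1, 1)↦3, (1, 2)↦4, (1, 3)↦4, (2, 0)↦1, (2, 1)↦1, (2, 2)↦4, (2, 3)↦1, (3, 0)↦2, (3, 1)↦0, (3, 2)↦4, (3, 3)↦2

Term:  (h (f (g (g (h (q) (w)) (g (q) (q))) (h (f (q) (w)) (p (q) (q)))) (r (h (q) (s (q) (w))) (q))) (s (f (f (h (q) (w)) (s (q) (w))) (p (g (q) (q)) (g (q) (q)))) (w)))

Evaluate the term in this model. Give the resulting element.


  q = 3
  w = 2
  (h (q) (w)) = h(3, 2) = 0
  q = 3
  q = 3
  (g (q) (q)) = g(3, 3) = 0
  (g (h (q) (w)) (g (q) (q))) = g(0, 0) = 2
  q = 3
  w = 2
  (f (q) (w)) = f(3, 2) = 3
  q = 3
  q = 3
  (p (q) (q)) = p(3, 3) = 2
  (h (f (q) (w)) (p (q) (q))) = h(3, 2) = 0
  (g (g (h (q) (w)) (g (q) (q))) (h (f (q) (w)) (p (q) (q)))) = g(2, 0) = 2
  q = 3
  q = 3
  w = 2
  (s (q) (w)) = s(3, 2) = 4
  (h (q) (s (q) (w))) = h(3, 4) = 0
  q = 3
  (r (h (q) (s (q) (w))) (q)) = r(0, 3) = 2
  (f (g (g (h (q) (w)) (g (q) (q))) (h (f (q) (w)) (p (q) (q)))) (r (h (q) (s (q) (w))) (q))) = f(2, 2) = 1
  q = 3
  w = 2
  (h (q) (w)) = h(3, 2) = 0
  q = 3
  w = 2
  (s (q) (w)) = s(3, 2) = 4
  (f (h (q) (w)) (s (q) (w))) = f(0, 4) = 0
  q = 3
  q = 3
  (g (q) (q)) = g(3, 3) = 0
  q = 3
  q = 3
  (g (q) (q)) = g(3, 3) = 0
  (p (g (q) (q)) (g (q) (q))) = p(0, 0) = 1
  (f (f (h (q) (w)) (s (q) (w))) (p (g (q) (q)) (g (q) (q)))) = f(0, 1) = 2
  w = 2
  (s (f (f (h (q) (w)) (s (q) (w))) (p (g (q) (q)) (g (q) (q)))) (w)) = s(2, 2) = 3
  (h (f (g (g (h (q) (w)) (g (q) (q))) (h (f (q) (w)) (p (q) (q)))) (r (h (q) (s (q) (w))) (q))) (s (f (f (h (q) (w)) (s (q) (w))) (p (g (q) (q)) (g (q) (q)))) (w))) = h(1, 3) = 1

value = 1


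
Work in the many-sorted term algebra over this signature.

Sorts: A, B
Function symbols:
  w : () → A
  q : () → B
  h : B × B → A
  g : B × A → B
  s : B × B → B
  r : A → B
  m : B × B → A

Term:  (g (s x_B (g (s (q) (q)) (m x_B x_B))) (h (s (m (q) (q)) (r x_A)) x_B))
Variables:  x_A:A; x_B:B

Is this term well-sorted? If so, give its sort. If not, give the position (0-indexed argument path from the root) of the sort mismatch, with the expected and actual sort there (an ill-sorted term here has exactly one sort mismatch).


    x_B : B
        (q) : B
        (q) : B
      (s (q) (q)) : B
        x_B : B
        x_B : B
      (m x_B x_B) : A
    (g (s (q) (q)) (m x_B x_B)) : B
  (s x_B (g (s (q) (q)) (m x_B x_B))) : B
        (q) : B
        (q) : B
      (m (q) (q)) : A
        x_A : A
      (r x_A) : B
    (s (m (q) (q)) (r x_A)) : ✗ arg 0 at [1, 0, 0] has sort A, expected B
    x_B : B

ill-sorted at position [1, 0, 0]: expected B, got A


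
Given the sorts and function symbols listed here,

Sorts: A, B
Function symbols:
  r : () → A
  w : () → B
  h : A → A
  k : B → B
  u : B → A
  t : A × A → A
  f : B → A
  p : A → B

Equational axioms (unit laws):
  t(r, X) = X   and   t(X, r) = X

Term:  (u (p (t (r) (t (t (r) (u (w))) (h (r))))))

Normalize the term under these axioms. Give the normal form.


1. (u (p (t (r) (t (t (r) (u (w))) (h (r))))))  →  (u (p (t (t (r) (u (w))) (h (r)))))
2. (u (p (t (t (r) (u (w))) (h (r)))))  →  (u (p (t (u (w)) (h (r)))))

normal form = (u (p (t (u (w)) (h (r)))))


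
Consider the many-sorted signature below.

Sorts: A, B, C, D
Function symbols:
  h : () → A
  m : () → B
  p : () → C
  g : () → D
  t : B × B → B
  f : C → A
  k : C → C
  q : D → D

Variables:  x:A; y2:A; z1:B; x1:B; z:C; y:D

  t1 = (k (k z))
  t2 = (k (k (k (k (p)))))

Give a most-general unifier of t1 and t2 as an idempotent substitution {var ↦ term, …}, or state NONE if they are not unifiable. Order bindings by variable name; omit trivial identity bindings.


{z ↦ (k (k (p)))}


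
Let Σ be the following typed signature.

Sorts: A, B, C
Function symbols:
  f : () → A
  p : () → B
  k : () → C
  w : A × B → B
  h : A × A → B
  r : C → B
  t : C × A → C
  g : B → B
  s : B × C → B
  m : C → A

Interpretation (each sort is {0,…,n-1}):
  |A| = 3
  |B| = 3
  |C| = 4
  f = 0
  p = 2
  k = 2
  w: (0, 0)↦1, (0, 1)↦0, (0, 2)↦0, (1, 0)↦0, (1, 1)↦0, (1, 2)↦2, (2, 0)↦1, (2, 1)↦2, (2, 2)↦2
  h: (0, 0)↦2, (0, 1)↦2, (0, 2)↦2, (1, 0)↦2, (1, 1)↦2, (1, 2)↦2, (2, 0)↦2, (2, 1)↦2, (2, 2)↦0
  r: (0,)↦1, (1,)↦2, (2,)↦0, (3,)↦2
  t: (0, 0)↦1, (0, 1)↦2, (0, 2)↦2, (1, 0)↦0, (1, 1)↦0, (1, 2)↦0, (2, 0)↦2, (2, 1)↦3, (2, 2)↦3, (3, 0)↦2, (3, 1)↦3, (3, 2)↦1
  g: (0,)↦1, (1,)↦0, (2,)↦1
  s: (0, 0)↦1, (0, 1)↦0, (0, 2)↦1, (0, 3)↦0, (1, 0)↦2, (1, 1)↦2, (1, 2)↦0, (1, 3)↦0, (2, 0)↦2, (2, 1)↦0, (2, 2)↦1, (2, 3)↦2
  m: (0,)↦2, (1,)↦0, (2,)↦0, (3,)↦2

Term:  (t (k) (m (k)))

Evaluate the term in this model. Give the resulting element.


value = 2

  k = 2
  k = 2
  (m (k)) = m(2,) = 0
  (t (k) (m (k))) = t(2, 0) = 2


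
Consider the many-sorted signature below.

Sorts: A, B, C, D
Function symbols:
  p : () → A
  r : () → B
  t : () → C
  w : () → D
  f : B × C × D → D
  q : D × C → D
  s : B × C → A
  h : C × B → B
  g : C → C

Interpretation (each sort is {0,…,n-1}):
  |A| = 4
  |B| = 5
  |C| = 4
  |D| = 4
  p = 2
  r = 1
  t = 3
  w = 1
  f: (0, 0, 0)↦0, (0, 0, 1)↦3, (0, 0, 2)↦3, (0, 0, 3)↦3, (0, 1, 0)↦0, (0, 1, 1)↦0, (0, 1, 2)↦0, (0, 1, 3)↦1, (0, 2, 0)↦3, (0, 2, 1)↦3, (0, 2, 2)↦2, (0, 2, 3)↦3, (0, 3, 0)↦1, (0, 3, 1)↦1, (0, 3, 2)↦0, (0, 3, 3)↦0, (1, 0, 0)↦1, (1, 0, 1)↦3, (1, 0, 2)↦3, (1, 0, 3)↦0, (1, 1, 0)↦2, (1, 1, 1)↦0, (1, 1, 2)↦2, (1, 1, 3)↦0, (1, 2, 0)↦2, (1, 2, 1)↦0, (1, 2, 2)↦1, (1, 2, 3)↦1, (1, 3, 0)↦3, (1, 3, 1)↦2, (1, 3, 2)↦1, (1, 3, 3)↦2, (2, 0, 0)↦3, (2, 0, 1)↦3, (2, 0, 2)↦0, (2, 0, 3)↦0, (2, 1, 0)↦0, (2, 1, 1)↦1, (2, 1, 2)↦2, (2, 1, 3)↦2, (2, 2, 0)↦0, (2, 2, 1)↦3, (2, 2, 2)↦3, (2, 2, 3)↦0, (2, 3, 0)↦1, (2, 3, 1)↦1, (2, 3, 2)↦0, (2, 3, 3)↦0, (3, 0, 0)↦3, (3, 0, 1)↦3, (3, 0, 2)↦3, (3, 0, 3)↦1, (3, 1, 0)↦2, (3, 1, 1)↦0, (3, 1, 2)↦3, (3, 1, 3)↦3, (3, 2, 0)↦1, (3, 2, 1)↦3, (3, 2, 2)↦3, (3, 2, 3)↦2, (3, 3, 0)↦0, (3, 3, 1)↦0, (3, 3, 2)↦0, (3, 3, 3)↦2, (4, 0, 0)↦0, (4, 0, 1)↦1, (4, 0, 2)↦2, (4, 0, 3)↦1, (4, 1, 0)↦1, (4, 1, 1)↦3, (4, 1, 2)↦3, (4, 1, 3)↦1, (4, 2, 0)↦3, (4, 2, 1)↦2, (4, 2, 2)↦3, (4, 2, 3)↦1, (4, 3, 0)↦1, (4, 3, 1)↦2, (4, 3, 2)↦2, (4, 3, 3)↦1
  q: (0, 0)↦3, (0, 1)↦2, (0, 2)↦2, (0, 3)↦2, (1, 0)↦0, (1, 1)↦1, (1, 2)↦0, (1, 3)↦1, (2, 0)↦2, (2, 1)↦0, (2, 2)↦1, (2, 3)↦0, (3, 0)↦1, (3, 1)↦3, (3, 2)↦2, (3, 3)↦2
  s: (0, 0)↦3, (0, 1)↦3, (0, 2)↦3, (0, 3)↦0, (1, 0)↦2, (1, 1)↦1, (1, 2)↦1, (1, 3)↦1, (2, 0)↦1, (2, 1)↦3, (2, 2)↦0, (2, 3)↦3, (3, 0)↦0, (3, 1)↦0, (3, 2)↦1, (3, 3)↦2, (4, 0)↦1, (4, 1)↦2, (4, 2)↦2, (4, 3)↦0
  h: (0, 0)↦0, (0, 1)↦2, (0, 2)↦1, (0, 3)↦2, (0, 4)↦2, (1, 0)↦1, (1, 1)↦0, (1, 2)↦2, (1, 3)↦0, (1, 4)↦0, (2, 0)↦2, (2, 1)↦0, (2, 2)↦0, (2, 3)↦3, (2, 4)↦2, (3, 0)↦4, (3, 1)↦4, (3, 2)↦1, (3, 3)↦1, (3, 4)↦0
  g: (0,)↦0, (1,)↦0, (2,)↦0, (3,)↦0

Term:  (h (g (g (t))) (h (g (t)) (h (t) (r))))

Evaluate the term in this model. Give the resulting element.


value = 1

  t = 3
  (g (t)) = g(3,) = 0
  (g (g (t))) = g(0,) = 0
  t = 3
  (g (t)) = g(3,) = 0
  t = 3
  r = 1
  (h (t) (r)) = h(3, 1) = 4
  (h (g (t)) (h (t) (r))) = h(0, 4) = 2
  (h (g (g (t))) (h (g (t)) (h (t) (r)))) = h(0, 2) = 1


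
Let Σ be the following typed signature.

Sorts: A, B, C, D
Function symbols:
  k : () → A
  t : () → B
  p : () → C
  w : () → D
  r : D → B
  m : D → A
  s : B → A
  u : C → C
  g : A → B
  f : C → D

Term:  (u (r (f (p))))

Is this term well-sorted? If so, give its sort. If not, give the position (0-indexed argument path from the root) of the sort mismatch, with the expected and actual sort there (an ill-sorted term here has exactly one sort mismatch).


ill-sorted at position [0]: expected C, got B

      (p) : C
    (f (p)) : D
  (r (f (p))) : B
(u (r (f (p)))) : ✗ arg 0 at [0] has sort B, expected C


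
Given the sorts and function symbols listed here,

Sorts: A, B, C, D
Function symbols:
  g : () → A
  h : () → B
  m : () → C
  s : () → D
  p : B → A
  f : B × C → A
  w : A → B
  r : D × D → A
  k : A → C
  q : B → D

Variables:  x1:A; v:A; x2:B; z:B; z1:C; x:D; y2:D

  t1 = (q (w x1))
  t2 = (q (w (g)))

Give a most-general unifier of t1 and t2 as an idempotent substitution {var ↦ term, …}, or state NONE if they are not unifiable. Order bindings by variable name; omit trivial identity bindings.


{x1 ↦ (g)}


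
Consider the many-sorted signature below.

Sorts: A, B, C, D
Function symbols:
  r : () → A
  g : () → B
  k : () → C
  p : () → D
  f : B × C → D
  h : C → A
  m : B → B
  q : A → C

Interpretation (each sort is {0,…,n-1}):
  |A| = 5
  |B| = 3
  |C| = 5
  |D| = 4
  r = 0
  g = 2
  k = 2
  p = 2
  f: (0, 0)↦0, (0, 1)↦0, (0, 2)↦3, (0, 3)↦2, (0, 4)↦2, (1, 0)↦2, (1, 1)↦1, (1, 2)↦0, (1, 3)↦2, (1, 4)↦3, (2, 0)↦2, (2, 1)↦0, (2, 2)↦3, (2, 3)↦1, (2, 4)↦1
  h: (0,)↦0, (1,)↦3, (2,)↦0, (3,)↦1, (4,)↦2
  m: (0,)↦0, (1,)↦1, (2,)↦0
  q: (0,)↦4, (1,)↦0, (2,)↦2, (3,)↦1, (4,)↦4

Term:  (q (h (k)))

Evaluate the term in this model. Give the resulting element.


value = 4

  k = 2
  (h (k)) = h(2,) = 0
  (q (h (k))) = q(0,) = 4


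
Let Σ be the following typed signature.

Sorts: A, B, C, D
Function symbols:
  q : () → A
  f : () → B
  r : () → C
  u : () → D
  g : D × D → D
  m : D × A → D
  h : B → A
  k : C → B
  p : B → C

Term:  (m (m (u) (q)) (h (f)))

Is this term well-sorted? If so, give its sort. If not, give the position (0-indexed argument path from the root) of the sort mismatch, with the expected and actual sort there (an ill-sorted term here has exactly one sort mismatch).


well-sorted; sort = D

    (u) : D
    (q) : A
  (m (u) (q)) : D
    (f) : B
  (h (f)) : A
(m (m (u) (q)) (h (f))) : D


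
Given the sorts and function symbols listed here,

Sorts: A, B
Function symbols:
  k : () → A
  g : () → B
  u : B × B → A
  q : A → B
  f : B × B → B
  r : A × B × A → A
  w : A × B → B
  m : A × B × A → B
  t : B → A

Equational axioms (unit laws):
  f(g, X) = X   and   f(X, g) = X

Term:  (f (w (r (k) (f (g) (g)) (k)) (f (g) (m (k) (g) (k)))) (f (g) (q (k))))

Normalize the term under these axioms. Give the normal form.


normal form = (f (w (r (k) (g) (k)) (m (k) (g) (k))) (q (k)))

1. (f (w (r (k) (f (g) (g)) (k)) (f (g) (m (k) (g) (k)))) (f (g) (q (k))))  →  (f (w (r (k) (g) (k)) (f (g) (m (k) (g) (k)))) (f (g) (q (k))))
2. (f (w (r (k) (g) (k)) (f (g) (m (k) (g) (k)))) (f (g) (q (k))))  →  (f (w (r (k) (g) (k)) (m (k) (g) (k))) (f (g) (q (k))))
3. (f (w (r (k) (g) (k)) (m (k) (g) (k))) (f (g) (q (k))))  →  (f (w (r (k) (g) (k)) (m (k) (g) (k))) (q (k)))


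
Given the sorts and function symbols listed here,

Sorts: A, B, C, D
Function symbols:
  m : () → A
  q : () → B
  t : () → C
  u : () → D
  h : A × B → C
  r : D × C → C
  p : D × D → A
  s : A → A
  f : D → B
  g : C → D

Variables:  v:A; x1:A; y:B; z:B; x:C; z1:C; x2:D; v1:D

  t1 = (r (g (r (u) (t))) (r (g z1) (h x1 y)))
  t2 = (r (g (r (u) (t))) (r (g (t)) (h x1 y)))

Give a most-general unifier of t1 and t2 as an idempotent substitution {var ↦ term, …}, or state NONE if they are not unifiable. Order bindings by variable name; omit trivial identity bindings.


{z1 ↦ (t)}


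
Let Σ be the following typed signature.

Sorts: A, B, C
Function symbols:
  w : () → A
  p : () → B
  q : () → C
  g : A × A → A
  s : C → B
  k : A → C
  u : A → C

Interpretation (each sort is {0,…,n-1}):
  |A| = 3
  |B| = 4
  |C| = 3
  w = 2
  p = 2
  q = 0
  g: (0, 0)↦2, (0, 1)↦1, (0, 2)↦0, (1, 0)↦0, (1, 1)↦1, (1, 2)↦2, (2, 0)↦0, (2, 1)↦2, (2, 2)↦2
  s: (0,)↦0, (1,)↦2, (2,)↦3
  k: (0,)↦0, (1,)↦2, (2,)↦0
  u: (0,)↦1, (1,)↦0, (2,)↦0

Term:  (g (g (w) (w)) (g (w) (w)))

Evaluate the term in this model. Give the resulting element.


value = 2

  w = 2
  w = 2
  (g (w) (w)) = g(2, 2) = 2
  w = 2
  w = 2
  (g (w) (w)) = g(2, 2) = 2
  (g (g (w) (w)) (g (w) (w))) = g(2, 2) = 2


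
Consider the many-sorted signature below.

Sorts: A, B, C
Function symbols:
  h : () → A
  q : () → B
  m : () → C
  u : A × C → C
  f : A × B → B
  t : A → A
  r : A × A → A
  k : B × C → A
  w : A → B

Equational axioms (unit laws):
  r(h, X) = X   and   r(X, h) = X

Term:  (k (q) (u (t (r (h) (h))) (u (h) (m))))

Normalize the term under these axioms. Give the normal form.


normal form = (k (q) (u (t (h)) (u (h) (m))))

1. (k (q) (u (t (r (h) (h))) (u (h) (m))))  →  (k (q) (u (t (h)) (u (h) (m))))


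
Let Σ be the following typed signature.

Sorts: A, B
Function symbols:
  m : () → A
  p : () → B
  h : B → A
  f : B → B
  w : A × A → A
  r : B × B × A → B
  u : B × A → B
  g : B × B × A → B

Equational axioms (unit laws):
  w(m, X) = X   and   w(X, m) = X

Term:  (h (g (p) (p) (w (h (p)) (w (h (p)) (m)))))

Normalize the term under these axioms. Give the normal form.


1. (h (g (p) (p) (w (h (p)) (w (h (p)) (m)))))  →  (h (g (p) (p) (w (h (p)) (h (p)))))

normal form = (h (g (p) (p) (w (h (p)) (h (p)))))


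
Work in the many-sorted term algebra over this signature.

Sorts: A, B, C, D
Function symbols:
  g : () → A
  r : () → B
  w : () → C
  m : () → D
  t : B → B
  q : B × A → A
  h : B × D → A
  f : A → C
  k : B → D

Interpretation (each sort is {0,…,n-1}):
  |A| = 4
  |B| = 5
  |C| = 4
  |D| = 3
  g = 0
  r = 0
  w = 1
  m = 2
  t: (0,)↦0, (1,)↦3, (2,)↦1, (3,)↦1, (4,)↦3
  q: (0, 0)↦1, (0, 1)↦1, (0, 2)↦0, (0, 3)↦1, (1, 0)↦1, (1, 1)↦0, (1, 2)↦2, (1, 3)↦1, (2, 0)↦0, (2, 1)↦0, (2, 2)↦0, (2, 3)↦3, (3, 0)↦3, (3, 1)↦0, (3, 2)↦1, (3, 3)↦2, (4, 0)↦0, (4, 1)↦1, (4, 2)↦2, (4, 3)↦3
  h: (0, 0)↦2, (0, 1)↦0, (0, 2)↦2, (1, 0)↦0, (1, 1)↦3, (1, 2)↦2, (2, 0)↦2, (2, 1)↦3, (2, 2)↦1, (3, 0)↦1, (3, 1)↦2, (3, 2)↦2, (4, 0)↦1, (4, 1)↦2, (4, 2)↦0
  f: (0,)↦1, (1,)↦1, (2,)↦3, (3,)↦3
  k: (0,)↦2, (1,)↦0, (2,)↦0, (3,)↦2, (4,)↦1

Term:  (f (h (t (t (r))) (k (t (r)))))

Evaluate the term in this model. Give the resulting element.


value = 3

  r = 0
  (t (r)) = t(0,) = 0
  (t (t (r))) = t(0,) = 0
  r = 0
  (t (r)) = t(0,) = 0
  (k (t (r))) = k(0,) = 2
  (h (t (t (r))) (k (t (r)))) = h(0, 2) = 2
  (f (h (t (t (r))) (k (t (r))))) = f(2,) = 3


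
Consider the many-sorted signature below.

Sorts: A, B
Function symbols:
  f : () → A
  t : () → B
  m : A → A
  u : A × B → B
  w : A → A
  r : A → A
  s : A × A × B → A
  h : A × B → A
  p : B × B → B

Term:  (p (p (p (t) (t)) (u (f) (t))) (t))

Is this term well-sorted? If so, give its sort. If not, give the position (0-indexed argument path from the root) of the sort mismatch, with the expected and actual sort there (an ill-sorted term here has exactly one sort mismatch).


      (t) : B
      (t) : B
    (p (t) (t)) : B
      (f) : A
      (t) : B
    (u (f) (t)) : B
  (p (p (t) (t)) (u (f) (t))) : B
  (t) : B
(p (p (p (t) (t)) (u (f) (t))) (t)) : B

well-sorted; sort = B


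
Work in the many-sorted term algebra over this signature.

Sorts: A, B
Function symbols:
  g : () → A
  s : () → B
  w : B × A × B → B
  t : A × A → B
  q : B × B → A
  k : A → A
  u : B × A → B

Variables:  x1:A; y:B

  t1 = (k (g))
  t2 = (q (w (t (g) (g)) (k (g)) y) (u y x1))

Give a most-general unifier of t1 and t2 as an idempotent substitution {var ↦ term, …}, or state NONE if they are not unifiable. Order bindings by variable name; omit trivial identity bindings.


NONE (not unifiable)

head clash or occurs-check failure — not unifiable


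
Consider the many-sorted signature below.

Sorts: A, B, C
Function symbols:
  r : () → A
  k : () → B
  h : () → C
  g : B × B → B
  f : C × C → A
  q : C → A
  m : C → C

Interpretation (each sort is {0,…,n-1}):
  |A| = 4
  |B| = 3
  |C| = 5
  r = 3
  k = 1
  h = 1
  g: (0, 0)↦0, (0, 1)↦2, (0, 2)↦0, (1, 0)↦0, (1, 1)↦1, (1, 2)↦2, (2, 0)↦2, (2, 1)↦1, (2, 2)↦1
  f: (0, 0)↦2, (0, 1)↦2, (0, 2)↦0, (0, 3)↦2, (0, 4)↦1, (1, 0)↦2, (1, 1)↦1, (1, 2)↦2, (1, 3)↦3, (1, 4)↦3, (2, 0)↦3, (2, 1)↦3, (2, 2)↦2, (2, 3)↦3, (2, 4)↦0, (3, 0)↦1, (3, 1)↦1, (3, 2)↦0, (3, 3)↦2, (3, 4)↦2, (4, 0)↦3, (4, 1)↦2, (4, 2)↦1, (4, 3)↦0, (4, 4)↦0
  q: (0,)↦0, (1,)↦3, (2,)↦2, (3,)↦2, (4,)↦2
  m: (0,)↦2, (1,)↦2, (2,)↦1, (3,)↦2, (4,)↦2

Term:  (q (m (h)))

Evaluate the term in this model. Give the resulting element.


  h = 1
  (m (h)) = m(1,) = 2
  (q (m (h))) = q(2,) = 2

value = 2
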